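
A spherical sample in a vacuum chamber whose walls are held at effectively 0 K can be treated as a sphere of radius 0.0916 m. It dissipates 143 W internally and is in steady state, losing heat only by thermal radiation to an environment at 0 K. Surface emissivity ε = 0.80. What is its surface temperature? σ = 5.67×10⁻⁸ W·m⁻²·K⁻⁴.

Steady state: internal power = radiated power, P = εσA T⁴.
Radiating area A = 4πr² = 0.1054 m².
T⁴ = P/(εσA) = 143/(0.80·5.67×10⁻⁸·0.1054) = 2.990×10¹⁰ K⁴.
T = (2.990×10¹⁰)^(1/4).

T ≈ 416 K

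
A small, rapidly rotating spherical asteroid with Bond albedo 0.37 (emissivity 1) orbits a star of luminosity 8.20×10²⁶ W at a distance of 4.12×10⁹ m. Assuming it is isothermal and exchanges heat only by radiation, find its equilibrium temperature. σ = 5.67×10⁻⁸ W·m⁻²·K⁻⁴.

First find the stellar flux at distance d: S = L/(4πd²) = 8.20×10²⁶/(4π·(4.12×10⁹)²) = 3.844×10⁶ W/m².
For an isothermal sphere, absorbed (1−a)S·πr² = emitted σ·4πr²·T⁴, so T⁴ = (1−a)S/(4σ).
T⁴ = 0.630·3.844×10⁶/(4·5.67×10⁻⁸) = 1.068×10¹³ K⁴.

T ≈ 1810 K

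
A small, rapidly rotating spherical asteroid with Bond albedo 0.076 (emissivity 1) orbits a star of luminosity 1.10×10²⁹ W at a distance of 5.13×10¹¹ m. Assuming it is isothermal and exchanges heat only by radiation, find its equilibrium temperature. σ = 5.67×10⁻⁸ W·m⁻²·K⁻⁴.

T ≈ 607 K

First find the stellar flux at distance d: S = L/(4πd²) = 1.10×10²⁹/(4π·(5.13×10¹¹)²) = 33260 W/m².
For an isothermal sphere, absorbed (1−a)S·πr² = emitted σ·4πr²·T⁴, so T⁴ = (1−a)S/(4σ).
T⁴ = 0.924·33260/(4·5.67×10⁻⁸) = 1.355×10¹¹ K⁴.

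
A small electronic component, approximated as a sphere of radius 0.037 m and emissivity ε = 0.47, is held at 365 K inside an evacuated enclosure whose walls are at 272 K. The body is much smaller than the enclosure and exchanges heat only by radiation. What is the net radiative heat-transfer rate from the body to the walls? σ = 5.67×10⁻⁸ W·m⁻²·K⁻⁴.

For a small grey body in a large enclosure: P_net = εσA(T_body⁴ − T_wall⁴).
A = 4πr² = 0.01720 m²; T_body⁴ − T_wall⁴ = 1.775×10¹⁰ − 5.474×10⁹ = 1.228×10¹⁰ K⁴.
|P_net| = 0.47·5.67×10⁻⁸·0.01720·1.228×10¹⁰.

P_net ≈ 5.63 W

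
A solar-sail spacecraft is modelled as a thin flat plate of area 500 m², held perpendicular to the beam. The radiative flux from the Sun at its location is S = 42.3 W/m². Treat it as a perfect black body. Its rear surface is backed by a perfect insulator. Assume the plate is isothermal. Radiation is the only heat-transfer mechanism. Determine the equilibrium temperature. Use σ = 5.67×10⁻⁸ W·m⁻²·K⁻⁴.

T ≈ 165 K

At equilibrium, absorbed power = emitted power.
Absorbing cross-section = A = 500.0 m²; emitting surface = A = 500.0 m² (ratio 1).
S·A_cross = εσ·A_surf·T⁴  ⇒  T⁴ = S/(1σ).
T⁴ = 1.00·42.3/(1·5.67×10⁻⁸) = 7.460×10⁸ K⁴.
T = (7.460×10⁸)^(1/4).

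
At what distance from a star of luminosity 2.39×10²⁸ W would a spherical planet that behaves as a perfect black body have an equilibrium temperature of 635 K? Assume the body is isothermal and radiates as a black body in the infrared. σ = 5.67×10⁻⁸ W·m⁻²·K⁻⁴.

For an isothermal black-emitting sphere, (1−a)S·πr² = σ·4πr²·T⁴ ⇒ S = 4σT⁴/(1−a).
S = 4·5.67×10⁻⁸·(635)⁴/1.00 = 36880 W/m².
Flux falls as S = L/(4πd²), so d = √(L/(4πS)) = √(2.39×10²⁸/(4π·36880)).

d ≈ 2.27×10¹¹ m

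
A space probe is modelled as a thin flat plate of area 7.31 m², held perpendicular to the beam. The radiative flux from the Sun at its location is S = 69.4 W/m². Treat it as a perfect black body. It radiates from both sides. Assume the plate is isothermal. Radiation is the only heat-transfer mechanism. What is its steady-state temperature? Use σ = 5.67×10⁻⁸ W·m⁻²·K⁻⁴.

T ≈ 157 K

At equilibrium, absorbed power = emitted power.
Absorbing cross-section = A = 7.310 m²; emitting surface = 2A = 14.62 m² (ratio 2).
S·A_cross = εσ·A_surf·T⁴  ⇒  T⁴ = S/(2σ).
T⁴ = 1.00·69.4/(2·5.67×10⁻⁸) = 6.120×10⁸ K⁴.
T = (6.120×10⁸)^(1/4).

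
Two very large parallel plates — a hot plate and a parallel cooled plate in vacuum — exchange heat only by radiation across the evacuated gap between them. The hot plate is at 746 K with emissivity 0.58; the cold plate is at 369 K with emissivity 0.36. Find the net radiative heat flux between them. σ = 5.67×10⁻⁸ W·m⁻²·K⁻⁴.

For two infinite grey parallel plates, q = σ(T₁⁴ − T₂⁴)/(1/ε₁ + 1/ε₂ − 1).
T₁⁴ − T₂⁴ = 3.097×10¹¹ − 1.854×10¹⁰ = 2.912×10¹¹ K⁴.
1/ε₁ + 1/ε₂ − 1 = 1.724 + 2.778 − 1 = 3.502.
q = 5.67×10⁻⁸ × 2.912×10¹¹ / 3.502.

q ≈ 4710 W/m²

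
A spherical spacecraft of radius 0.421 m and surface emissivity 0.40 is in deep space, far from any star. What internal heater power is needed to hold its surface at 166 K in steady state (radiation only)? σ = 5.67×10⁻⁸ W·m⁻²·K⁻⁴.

P ≈ 38.4 W

P = εσ·4πr²·T⁴.
4πr² = 2.227 m²; T⁴ = 7.593×10⁸ K⁴.
P = 0.40·5.67×10⁻⁸·2.227·7.593×10⁸.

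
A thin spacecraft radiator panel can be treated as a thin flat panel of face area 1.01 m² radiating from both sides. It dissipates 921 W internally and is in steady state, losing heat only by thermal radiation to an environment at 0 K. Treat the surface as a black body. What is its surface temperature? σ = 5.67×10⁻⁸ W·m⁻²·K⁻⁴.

T ≈ 299 K

Steady state: internal power = radiated power, P = εσA T⁴.
Radiating area A = 2·1.01 = 2.020 m².
T⁴ = P/(εσA) = 921/(1.0·5.67×10⁻⁸·2.020) = 8.041×10⁹ K⁴.
T = (8.041×10⁹)^(1/4).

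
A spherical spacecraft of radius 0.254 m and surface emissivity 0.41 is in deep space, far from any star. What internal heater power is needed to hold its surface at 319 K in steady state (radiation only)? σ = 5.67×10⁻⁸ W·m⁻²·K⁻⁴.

P = εσ·4πr²·T⁴.
4πr² = 0.8107 m²; T⁴ = 1.036×10¹⁰ K⁴.
P = 0.41·5.67×10⁻⁸·0.8107·1.036×10¹⁰.

P ≈ 195 W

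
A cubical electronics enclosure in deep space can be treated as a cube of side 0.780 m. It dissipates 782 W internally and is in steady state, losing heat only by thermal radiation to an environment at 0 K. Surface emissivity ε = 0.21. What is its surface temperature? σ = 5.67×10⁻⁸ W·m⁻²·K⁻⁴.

T ≈ 366 K

Steady state: internal power = radiated power, P = εσA T⁴.
Radiating area A = 6L² = 3.650 m².
T⁴ = P/(εσA) = 782/(0.21·5.67×10⁻⁸·3.650) = 1.799×10¹⁰ K⁴.
T = (1.799×10¹⁰)^(1/4).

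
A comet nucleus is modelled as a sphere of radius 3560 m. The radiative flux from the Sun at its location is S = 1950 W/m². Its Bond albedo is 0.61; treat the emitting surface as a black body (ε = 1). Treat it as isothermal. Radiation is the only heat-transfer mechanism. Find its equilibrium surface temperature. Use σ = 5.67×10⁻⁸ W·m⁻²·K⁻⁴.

T ≈ 241 K

At equilibrium, absorbed power = emitted power.
Absorbing cross-section = πr² = 3.982×10⁷ m²; emitting surface = 4πr² = 1.593×10⁸ m² (ratio 4).
(1−a)S·A_cross = εσ·A_surf·T⁴  ⇒  T⁴ = (1−a)S/(4σ).
T⁴ = 0.390·1950/(4·5.67×10⁻⁸) = 3.353×10⁹ K⁴.
T = (3.353×10⁹)^(1/4).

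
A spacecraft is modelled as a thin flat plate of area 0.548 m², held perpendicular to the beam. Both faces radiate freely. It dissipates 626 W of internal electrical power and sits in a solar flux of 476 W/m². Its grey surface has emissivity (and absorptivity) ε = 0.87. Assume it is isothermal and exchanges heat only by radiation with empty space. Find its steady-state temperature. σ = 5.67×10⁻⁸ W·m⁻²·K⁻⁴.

T ≈ 354 K

At steady state, absorbed solar power + internal power = radiated power.
Absorbed: α·S·A_cross = 0.87·476·0.5480 = 226.9 W (cross-section A).
Total input = 226.9 + 626 = 852.9 W.
Radiated: εσ·A_surf·T⁴ with A_surf = 2A = 1.096 m².
T⁴ = 852.9/(0.87·5.67×10⁻⁸·1.096) = 1.578×10¹⁰ K⁴.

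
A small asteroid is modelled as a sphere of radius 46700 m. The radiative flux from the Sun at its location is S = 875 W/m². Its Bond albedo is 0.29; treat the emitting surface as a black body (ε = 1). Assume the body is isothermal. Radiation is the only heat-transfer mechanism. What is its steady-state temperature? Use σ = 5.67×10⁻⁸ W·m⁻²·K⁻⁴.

At equilibrium, absorbed power = emitted power.
Absorbing cross-section = πr² = 6.851×10⁹ m²; emitting surface = 4πr² = 2.741×10¹⁰ m² (ratio 4).
(1−a)S·A_cross = εσ·A_surf·T⁴  ⇒  T⁴ = (1−a)S/(4σ).
T⁴ = 0.710·875/(4·5.67×10⁻⁸) = 2.739×10⁹ K⁴.
T = (2.739×10⁹)^(1/4).

T ≈ 229 K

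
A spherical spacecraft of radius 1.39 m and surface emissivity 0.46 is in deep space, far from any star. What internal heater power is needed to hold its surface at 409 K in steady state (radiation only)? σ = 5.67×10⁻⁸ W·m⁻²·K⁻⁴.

P ≈ 17700 W

P = εσ·4πr²·T⁴.
4πr² = 24.28 m²; T⁴ = 2.798×10¹⁰ K⁴.
P = 0.46·5.67×10⁻⁸·24.28·2.798×10¹⁰.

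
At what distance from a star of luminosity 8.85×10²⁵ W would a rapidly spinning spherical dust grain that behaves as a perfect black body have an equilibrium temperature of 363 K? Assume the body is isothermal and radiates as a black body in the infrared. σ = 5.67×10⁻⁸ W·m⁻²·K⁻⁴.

For an isothermal black-emitting sphere, (1−a)S·πr² = σ·4πr²·T⁴ ⇒ S = 4σT⁴/(1−a).
S = 4·5.67×10⁻⁸·(363)⁴/1.00 = 3938 W/m².
Flux falls as S = L/(4πd²), so d = √(L/(4πS)) = √(8.85×10²⁵/(4π·3938)).

d ≈ 4.23×10¹⁰ m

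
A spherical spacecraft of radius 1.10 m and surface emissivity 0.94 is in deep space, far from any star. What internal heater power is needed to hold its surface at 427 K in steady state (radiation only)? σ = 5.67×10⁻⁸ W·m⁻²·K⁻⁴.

P ≈ 26900 W

P = εσ·4πr²·T⁴.
4πr² = 15.21 m²; T⁴ = 3.324×10¹⁰ K⁴.
P = 0.94·5.67×10⁻⁸·15.21·3.324×10¹⁰.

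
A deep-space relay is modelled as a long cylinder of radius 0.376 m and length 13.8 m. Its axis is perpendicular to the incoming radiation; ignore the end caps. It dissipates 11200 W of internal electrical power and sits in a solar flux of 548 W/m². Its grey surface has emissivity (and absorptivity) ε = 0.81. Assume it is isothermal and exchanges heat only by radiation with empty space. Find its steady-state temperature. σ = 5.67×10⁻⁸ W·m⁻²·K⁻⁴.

At steady state, absorbed solar power + internal power = radiated power.
Absorbed: α·S·A_cross = 0.81·548·10.38 = 4606 W (cross-section 2rL).
Total input = 4606 + 11200 = 15810 W.
Radiated: εσ·A_surf·T⁴ with A_surf = 2πrL = 32.60 m².
T⁴ = 15810/(0.81·5.67×10⁻⁸·32.60) = 1.056×10¹⁰ K⁴.

T ≈ 321 K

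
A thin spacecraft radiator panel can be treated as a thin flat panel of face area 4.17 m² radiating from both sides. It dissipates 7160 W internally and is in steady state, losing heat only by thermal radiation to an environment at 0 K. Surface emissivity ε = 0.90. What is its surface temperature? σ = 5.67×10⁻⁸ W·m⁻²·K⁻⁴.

T ≈ 360 K

Steady state: internal power = radiated power, P = εσA T⁴.
Radiating area A = 2·4.17 = 8.340 m².
T⁴ = P/(εσA) = 7160/(0.90·5.67×10⁻⁸·8.340) = 1.682×10¹⁰ K⁴.
T = (1.682×10¹⁰)^(1/4).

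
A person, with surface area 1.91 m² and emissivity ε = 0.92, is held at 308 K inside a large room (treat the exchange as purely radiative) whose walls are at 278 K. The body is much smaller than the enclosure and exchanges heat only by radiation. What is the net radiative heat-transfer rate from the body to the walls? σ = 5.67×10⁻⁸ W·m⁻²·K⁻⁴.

For a small grey body in a large enclosure: P_net = εσA(T_body⁴ − T_wall⁴).
A = 1.91 m²; T_body⁴ − T_wall⁴ = 8.999×10⁹ − 5.973×10⁹ = 3.026×10⁹ K⁴.
|P_net| = 0.92·5.67×10⁻⁸·1.910·3.026×10⁹.

P_net ≈ 302 W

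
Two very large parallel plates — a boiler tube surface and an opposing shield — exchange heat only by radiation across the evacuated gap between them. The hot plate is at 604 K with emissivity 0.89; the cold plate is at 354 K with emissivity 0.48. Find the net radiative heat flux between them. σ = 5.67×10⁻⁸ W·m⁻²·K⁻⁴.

q ≈ 3020 W/m²

For two infinite grey parallel plates, q = σ(T₁⁴ − T₂⁴)/(1/ε₁ + 1/ε₂ − 1).
T₁⁴ − T₂⁴ = 1.331×10¹¹ − 1.570×10¹⁰ = 1.174×10¹¹ K⁴.
1/ε₁ + 1/ε₂ − 1 = 1.124 + 2.083 − 1 = 2.207.
q = 5.67×10⁻⁸ × 1.174×10¹¹ / 2.207.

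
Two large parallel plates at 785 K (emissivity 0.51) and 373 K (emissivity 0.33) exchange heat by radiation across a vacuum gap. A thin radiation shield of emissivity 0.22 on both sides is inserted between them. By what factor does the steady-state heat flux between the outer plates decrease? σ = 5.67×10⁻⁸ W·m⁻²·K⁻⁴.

factor ≈ 3.03

Without shield: q₀ = σΔ(T⁴)/(1/ε₁+1/ε₂−1) with denominator 3.991.
With shield the two gaps are in series; the resistances add: (1/ε₁+1/ε_s−1)+(1/ε_s+1/ε₂−1) = 5.506+6.576 = 12.08.
Heat-flux ratio q₀/q = 12.08/3.991.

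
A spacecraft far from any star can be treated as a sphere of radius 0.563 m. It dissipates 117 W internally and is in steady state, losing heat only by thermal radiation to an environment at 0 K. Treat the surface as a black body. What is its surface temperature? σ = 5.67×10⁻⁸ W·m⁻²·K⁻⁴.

Steady state: internal power = radiated power, P = εσA T⁴.
Radiating area A = 4πr² = 3.983 m².
T⁴ = P/(εσA) = 117/(1.0·5.67×10⁻⁸·3.983) = 5.181×10⁸ K⁴.
T = (5.181×10⁸)^(1/4).

T ≈ 151 K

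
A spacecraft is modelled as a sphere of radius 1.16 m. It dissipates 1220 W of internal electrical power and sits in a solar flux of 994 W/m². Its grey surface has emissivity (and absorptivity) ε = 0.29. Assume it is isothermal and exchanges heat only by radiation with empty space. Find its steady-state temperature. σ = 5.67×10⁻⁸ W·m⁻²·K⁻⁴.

At steady state, absorbed solar power + internal power = radiated power.
Absorbed: α·S·A_cross = 0.29·994·4.227 = 1219 W (cross-section πr²).
Total input = 1219 + 1220 = 2439 W.
Radiated: εσ·A_surf·T⁴ with A_surf = 4πr² = 16.91 m².
T⁴ = 2439/(0.29·5.67×10⁻⁸·16.91) = 8.771×10⁹ K⁴.

T ≈ 306 K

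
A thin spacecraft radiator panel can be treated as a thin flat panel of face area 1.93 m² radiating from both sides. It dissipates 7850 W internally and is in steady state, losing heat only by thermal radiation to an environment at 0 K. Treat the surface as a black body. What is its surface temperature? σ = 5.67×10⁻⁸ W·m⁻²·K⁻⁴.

T ≈ 435 K

Steady state: internal power = radiated power, P = εσA T⁴.
Radiating area A = 2·1.93 = 3.860 m².
T⁴ = P/(εσA) = 7850/(1.0·5.67×10⁻⁸·3.860) = 3.587×10¹⁰ K⁴.
T = (3.587×10¹⁰)^(1/4).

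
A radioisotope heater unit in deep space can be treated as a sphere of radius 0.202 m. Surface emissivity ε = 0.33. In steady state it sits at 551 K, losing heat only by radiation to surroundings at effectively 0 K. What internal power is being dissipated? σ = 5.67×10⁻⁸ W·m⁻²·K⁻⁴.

P ≈ 884 W

Steady state: P = εσA T⁴.
A = 4πr² = 0.5128 m²; T⁴ = (551)⁴ = 9.217×10¹⁰ K⁴.
P = 0.33 × 5.67×10⁻⁸ × 0.5128 × 9.217×10¹⁰.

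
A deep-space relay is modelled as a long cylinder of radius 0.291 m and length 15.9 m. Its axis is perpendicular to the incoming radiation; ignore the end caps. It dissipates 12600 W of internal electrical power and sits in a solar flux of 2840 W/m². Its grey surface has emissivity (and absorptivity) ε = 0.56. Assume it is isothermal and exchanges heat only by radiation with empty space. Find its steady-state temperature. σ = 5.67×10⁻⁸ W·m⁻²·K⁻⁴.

T ≈ 415 K

At steady state, absorbed solar power + internal power = radiated power.
Absorbed: α·S·A_cross = 0.56·2840·9.254 = 14720 W (cross-section 2rL).
Total input = 14720 + 12600 = 27320 W.
Radiated: εσ·A_surf·T⁴ with A_surf = 2πrL = 29.07 m².
T⁴ = 27320/(0.56·5.67×10⁻⁸·29.07) = 2.959×10¹⁰ K⁴.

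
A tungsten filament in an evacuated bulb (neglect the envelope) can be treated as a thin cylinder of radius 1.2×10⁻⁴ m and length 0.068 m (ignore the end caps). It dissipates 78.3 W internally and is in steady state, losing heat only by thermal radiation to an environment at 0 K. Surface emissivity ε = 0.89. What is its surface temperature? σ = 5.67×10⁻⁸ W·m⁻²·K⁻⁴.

Steady state: internal power = radiated power, P = εσA T⁴.
Radiating area A = 2πrL = 5.127×10⁻⁵ m².
T⁴ = P/(εσA) = 78.3/(0.89·5.67×10⁻⁸·5.127×10⁻⁵) = 3.026×10¹³ K⁴.
T = (3.026×10¹³)^(1/4).

T ≈ 2350 K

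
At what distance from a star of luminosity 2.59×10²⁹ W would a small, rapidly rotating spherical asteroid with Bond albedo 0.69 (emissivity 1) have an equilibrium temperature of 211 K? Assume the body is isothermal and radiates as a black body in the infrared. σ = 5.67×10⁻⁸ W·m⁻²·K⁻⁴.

d ≈ 3.77×10¹² m

For an isothermal black-emitting sphere, (1−a)S·πr² = σ·4πr²·T⁴ ⇒ S = 4σT⁴/(1−a).
S = 4·5.67×10⁻⁸·(211)⁴/0.310 = 1450 W/m².
Flux falls as S = L/(4πd²), so d = √(L/(4πS)) = √(2.59×10²⁹/(4π·1450)).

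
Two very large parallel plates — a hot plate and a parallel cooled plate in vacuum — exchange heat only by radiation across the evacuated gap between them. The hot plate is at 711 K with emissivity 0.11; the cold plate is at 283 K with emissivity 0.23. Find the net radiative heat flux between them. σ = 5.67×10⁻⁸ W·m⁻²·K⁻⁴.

For two infinite grey parallel plates, q = σ(T₁⁴ − T₂⁴)/(1/ε₁ + 1/ε₂ − 1).
T₁⁴ − T₂⁴ = 2.556×10¹¹ − 6.414×10⁹ = 2.491×10¹¹ K⁴.
1/ε₁ + 1/ε₂ − 1 = 9.091 + 4.348 − 1 = 12.44.
q = 5.67×10⁻⁸ × 2.491×10¹¹ / 12.44.

q ≈ 1140 W/m²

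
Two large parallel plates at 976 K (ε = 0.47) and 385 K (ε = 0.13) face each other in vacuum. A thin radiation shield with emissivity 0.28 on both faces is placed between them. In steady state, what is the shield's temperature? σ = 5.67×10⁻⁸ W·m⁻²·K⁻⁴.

T_s ≈ 891 K

In steady state the net flux on the hot side equals that on the cold side.
σ(T₁⁴−T_s⁴)/D₁ = σ(T_s⁴−T₂⁴)/D₂, with D₁ = 1/ε₁+1/ε_s−1 = 4.699, D₂ = 1/ε_s+1/ε₂−1 = 10.26.
Solve for T_s⁴: T_s⁴ = (D₂·T₁⁴ + D₁·T₂⁴)/(D₁+D₂) = 6.293×10¹¹ K⁴.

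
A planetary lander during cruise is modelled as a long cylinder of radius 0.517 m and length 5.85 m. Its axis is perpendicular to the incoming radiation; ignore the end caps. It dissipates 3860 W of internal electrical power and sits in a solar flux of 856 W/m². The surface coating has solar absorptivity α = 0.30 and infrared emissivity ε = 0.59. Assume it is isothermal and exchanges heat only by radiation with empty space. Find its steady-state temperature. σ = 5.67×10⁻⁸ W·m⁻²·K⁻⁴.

At steady state, absorbed solar power + internal power = radiated power.
Absorbed: α·S·A_cross = 0.30·856·6.049 = 1553 W (cross-section 2rL).
Total input = 1553 + 3860 = 5413 W.
Radiated: εσ·A_surf·T⁴ with A_surf = 2πrL = 19.00 m².
T⁴ = 5413/(0.59·5.67×10⁻⁸·19.00) = 8.515×10⁹ K⁴.

T ≈ 304 K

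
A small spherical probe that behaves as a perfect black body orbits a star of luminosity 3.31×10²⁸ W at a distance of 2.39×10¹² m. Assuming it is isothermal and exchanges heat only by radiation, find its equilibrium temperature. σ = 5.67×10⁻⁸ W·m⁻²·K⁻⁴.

First find the stellar flux at distance d: S = L/(4πd²) = 3.31×10²⁸/(4π·(2.39×10¹²)²) = 461.1 W/m².
For an isothermal sphere, absorbed (1−a)S·πr² = emitted σ·4πr²·T⁴, so T⁴ = (1−a)S/(4σ).
T⁴ = 1.00·461.1/(4·5.67×10⁻⁸) = 2.033×10⁹ K⁴.

T ≈ 212 K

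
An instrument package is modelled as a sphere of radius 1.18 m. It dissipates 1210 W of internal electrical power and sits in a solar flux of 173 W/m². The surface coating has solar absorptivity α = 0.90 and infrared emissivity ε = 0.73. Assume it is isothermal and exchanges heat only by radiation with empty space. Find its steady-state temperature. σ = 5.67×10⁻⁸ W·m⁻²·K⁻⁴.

At steady state, absorbed solar power + internal power = radiated power.
Absorbed: α·S·A_cross = 0.90·173·4.374 = 681.1 W (cross-section πr²).
Total input = 681.1 + 1210 = 1891 W.
Radiated: εσ·A_surf·T⁴ with A_surf = 4πr² = 17.50 m².
T⁴ = 1891/(0.73·5.67×10⁻⁸·17.50) = 2.611×10⁹ K⁴.

T ≈ 226 K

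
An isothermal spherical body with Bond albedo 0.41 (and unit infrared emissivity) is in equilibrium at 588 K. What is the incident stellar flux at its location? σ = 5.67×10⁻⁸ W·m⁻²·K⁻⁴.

S ≈ 46000 W/m²

(1−a)S·πr² = σ·4πr²·T⁴ ⇒ S = 4σT⁴/(1−a).
S = 4·5.67×10⁻⁸·1.195×10¹¹/0.590.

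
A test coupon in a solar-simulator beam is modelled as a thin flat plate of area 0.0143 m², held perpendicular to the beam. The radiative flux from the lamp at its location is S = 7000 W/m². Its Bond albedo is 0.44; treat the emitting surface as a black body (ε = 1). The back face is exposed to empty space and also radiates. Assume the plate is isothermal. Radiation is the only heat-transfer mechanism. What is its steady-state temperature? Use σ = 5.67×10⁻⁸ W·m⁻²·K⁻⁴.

At equilibrium, absorbed power = emitted power.
Absorbing cross-section = A = 0.01430 m²; emitting surface = 2A = 0.02860 m² (ratio 2).
(1−a)S·A_cross = εσ·A_surf·T⁴  ⇒  T⁴ = (1−a)S/(2σ).
T⁴ = 0.560·7000/(2·5.67×10⁻⁸) = 3.457×10¹⁰ K⁴.
T = (3.457×10¹⁰)^(1/4).

T ≈ 431 K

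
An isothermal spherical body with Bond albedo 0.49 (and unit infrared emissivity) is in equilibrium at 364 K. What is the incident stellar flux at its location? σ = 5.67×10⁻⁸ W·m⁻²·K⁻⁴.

(1−a)S·πr² = σ·4πr²·T⁴ ⇒ S = 4σT⁴/(1−a).
S = 4·5.67×10⁻⁸·1.756×10¹⁰/0.510.

S ≈ 7810 W/m²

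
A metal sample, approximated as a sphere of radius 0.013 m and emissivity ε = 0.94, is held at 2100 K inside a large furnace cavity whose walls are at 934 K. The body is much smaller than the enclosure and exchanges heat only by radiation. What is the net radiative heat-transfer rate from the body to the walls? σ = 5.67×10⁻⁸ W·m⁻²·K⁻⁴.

For a small grey body in a large enclosure: P_net = εσA(T_body⁴ − T_wall⁴).
A = 4πr² = 0.002124 m²; T_body⁴ − T_wall⁴ = 1.945×10¹³ − 7.610×10¹¹ = 1.869×10¹³ K⁴.
|P_net| = 0.94·5.67×10⁻⁸·0.002124·1.869×10¹³.

P_net ≈ 2120 W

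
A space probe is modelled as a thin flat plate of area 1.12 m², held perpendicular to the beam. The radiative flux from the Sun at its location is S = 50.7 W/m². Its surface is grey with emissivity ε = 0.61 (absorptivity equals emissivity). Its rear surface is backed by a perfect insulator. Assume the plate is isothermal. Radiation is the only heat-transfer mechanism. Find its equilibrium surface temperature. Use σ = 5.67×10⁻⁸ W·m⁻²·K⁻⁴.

T ≈ 173 K

At equilibrium, absorbed power = emitted power.
Absorbing cross-section = A = 1.120 m²; emitting surface = A = 1.120 m² (ratio 1).
εS·A_cross = εσ·A_surf·T⁴  ⇒  T⁴ = S/(1σ)   (ε cancels).
T⁴ = 50.7/(1·5.67×10⁻⁸) = 8.942×10⁸ K⁴.
T = (8.942×10⁸)^(1/4).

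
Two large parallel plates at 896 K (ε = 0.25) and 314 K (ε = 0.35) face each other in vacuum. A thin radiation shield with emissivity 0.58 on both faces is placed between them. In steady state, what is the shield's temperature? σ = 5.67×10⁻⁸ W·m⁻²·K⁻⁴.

T_s ≈ 730 K

In steady state the net flux on the hot side equals that on the cold side.
σ(T₁⁴−T_s⁴)/D₁ = σ(T_s⁴−T₂⁴)/D₂, with D₁ = 1/ε₁+1/ε_s−1 = 4.724, D₂ = 1/ε_s+1/ε₂−1 = 3.581.
Solve for T_s⁴: T_s⁴ = (D₂·T₁⁴ + D₁·T₂⁴)/(D₁+D₂) = 2.834×10¹¹ K⁴.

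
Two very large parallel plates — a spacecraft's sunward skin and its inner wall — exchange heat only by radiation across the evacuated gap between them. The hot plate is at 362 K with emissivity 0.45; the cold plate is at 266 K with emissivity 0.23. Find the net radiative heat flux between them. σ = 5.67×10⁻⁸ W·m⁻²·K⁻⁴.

For two infinite grey parallel plates, q = σ(T₁⁴ − T₂⁴)/(1/ε₁ + 1/ε₂ − 1).
T₁⁴ − T₂⁴ = 1.717×10¹⁰ − 5.006×10⁹ = 1.217×10¹⁰ K⁴.
1/ε₁ + 1/ε₂ − 1 = 2.222 + 4.348 − 1 = 5.570.
q = 5.67×10⁻⁸ × 1.217×10¹⁰ / 5.570.

q ≈ 124 W/m²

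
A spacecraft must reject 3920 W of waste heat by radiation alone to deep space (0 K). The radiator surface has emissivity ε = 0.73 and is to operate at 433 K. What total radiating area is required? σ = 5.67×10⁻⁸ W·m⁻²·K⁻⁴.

A ≈ 2.69 m²

P = εσA T⁴ ⇒ A = P/(εσT⁴).
T⁴ = 3.515×10¹⁰ K⁴.
A = 3920/(0.73 × 5.67×10⁻⁸ × 3.515×10¹⁰).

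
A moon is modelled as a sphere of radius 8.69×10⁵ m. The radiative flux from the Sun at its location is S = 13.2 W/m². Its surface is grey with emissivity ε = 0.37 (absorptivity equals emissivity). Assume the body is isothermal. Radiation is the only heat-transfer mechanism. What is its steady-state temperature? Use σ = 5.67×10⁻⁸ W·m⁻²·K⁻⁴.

At equilibrium, absorbed power = emitted power.
Absorbing cross-section = πr² = 2.372×10¹² m²; emitting surface = 4πr² = 9.490×10¹² m² (ratio 4).
εS·A_cross = εσ·A_surf·T⁴  ⇒  T⁴ = S/(4σ)   (ε cancels).
T⁴ = 13.2/(4·5.67×10⁻⁸) = 5.820×10⁷ K⁴.
T = (5.820×10⁷)^(1/4).

T ≈ 87.3 K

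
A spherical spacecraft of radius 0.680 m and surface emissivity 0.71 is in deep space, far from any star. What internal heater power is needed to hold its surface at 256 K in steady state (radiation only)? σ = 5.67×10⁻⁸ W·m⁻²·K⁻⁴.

P = εσ·4πr²·T⁴.
4πr² = 5.811 m²; T⁴ = 4.295×10⁹ K⁴.
P = 0.71·5.67×10⁻⁸·5.811·4.295×10⁹.

P ≈ 1000 W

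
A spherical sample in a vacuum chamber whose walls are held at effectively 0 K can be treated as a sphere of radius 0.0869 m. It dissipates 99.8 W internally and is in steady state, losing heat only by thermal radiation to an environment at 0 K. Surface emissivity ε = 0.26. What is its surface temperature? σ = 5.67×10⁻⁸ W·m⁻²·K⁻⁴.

Steady state: internal power = radiated power, P = εσA T⁴.
Radiating area A = 4πr² = 0.09490 m².
T⁴ = P/(εσA) = 99.8/(0.26·5.67×10⁻⁸·0.09490) = 7.134×10¹⁰ K⁴.
T = (7.134×10¹⁰)^(1/4).

T ≈ 517 K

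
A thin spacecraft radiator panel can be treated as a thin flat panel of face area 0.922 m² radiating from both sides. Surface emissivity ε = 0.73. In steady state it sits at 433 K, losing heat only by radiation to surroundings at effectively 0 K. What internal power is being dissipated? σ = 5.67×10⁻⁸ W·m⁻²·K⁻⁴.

P ≈ 2680 W

Steady state: P = εσA T⁴.
A = 2·0.922 = 1.844 m²; T⁴ = (433)⁴ = 3.515×10¹⁰ K⁴.
P = 0.73 × 5.67×10⁻⁸ × 1.844 × 3.515×10¹⁰.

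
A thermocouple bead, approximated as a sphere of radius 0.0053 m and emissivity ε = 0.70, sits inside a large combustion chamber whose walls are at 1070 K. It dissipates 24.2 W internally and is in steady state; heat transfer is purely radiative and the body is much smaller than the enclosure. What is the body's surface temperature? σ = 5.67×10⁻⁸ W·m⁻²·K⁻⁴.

T ≈ 1320 K

For a small grey body in a large enclosure, net radiated power = εσA(T⁴ − T_w⁴).
Steady state: P = εσA(T⁴ − T_w⁴) with A = 4πr² = 3.530×10⁻⁴ m².
T⁴ = P/(εσA) + T_w⁴ = 24.2/(0.70·5.67×10⁻⁸·3.530×10⁻⁴) + (1070)⁴
    = 1.727×10¹² + 1.311×10¹² = 3.038×10¹² K⁴.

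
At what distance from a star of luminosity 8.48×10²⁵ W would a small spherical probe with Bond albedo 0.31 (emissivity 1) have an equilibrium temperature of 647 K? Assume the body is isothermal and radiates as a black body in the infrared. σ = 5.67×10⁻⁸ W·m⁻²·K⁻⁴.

For an isothermal black-emitting sphere, (1−a)S·πr² = σ·4πr²·T⁴ ⇒ S = 4σT⁴/(1−a).
S = 4·5.67×10⁻⁸·(647)⁴/0.690 = 57600 W/m².
Flux falls as S = L/(4πd²), so d = √(L/(4πS)) = √(8.48×10²⁵/(4π·57600)).

d ≈ 1.08×10¹⁰ m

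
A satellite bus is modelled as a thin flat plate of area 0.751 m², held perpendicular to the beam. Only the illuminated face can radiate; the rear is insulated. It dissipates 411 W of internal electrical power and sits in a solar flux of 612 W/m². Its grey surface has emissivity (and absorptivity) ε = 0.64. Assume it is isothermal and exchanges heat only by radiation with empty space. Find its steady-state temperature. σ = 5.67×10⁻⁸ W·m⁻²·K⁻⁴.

At steady state, absorbed solar power + internal power = radiated power.
Absorbed: α·S·A_cross = 0.64·612·0.7510 = 294.2 W (cross-section A).
Total input = 294.2 + 411 = 705.2 W.
Radiated: εσ·A_surf·T⁴ with A_surf = A = 0.7510 m².
T⁴ = 705.2/(0.64·5.67×10⁻⁸·0.7510) = 2.587×10¹⁰ K⁴.

T ≈ 401 K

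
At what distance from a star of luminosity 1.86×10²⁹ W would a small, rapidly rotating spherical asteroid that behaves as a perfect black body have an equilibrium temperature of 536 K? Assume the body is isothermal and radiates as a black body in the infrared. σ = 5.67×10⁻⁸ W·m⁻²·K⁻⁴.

d ≈ 8.89×10¹¹ m

For an isothermal black-emitting sphere, (1−a)S·πr² = σ·4πr²·T⁴ ⇒ S = 4σT⁴/(1−a).
S = 4·5.67×10⁻⁸·(536)⁴/1.00 = 18720 W/m².
Flux falls as S = L/(4πd²), so d = √(L/(4πS)) = √(1.86×10²⁹/(4π·18720)).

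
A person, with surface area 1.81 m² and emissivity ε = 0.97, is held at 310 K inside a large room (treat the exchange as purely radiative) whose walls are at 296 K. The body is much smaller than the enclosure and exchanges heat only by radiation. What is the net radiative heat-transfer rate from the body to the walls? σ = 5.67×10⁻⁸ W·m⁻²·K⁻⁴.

For a small grey body in a large enclosure: P_net = εσA(T_body⁴ − T_wall⁴).
A = 1.81 m²; T_body⁴ − T_wall⁴ = 9.235×10⁹ − 7.677×10⁹ = 1.559×10⁹ K⁴.
|P_net| = 0.97·5.67×10⁻⁸·1.810·1.559×10⁹.

P_net ≈ 155 W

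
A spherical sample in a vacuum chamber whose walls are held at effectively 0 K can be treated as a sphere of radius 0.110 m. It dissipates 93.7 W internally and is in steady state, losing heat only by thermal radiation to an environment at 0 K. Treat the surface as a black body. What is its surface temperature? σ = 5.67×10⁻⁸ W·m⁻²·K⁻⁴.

T ≈ 323 K

Steady state: internal power = radiated power, P = εσA T⁴.
Radiating area A = 4πr² = 0.1521 m².
T⁴ = P/(εσA) = 93.7/(1.0·5.67×10⁻⁸·0.1521) = 1.087×10¹⁰ K⁴.
T = (1.087×10¹⁰)^(1/4).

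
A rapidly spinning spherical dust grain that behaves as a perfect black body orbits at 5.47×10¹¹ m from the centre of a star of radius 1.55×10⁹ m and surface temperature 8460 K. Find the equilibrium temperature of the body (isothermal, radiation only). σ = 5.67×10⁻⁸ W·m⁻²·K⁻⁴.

The star's surface emits σT_*⁴; at distance d the flux is S = σT_*⁴(R_*/d)².
S = 5.67×10⁻⁸·(8460)⁴·(1.55×10⁹/5.47×10¹¹)² = 2332 W/m².
For an isothermal sphere T⁴ = (1−a)S/(4σ) = 1.028×10¹⁰ K⁴.

T ≈ 318 K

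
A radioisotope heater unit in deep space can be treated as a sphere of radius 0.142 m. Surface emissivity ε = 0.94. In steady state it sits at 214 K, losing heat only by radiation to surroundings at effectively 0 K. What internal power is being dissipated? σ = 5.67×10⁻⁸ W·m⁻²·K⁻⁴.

P ≈ 28.3 W

Steady state: P = εσA T⁴.
A = 4πr² = 0.2534 m²; T⁴ = (214)⁴ = 2.097×10⁹ K⁴.
P = 0.94 × 5.67×10⁻⁸ × 0.2534 × 2.097×10⁹.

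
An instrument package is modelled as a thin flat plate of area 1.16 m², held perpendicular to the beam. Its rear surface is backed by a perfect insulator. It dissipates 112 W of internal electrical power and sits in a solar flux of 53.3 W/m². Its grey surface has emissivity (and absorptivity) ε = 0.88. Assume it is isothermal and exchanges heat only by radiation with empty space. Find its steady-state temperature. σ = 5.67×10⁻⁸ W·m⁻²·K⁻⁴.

T ≈ 232 K

At steady state, absorbed solar power + internal power = radiated power.
Absorbed: α·S·A_cross = 0.88·53.3·1.160 = 54.41 W (cross-section A).
Total input = 54.41 + 112 = 166.4 W.
Radiated: εσ·A_surf·T⁴ with A_surf = A = 1.160 m².
T⁴ = 166.4/(0.88·5.67×10⁻⁸·1.160) = 2.875×10⁹ K⁴.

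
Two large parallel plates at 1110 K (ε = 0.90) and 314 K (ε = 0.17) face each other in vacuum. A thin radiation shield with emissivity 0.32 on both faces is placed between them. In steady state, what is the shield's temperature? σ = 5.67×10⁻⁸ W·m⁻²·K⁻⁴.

In steady state the net flux on the hot side equals that on the cold side.
σ(T₁⁴−T_s⁴)/D₁ = σ(T_s⁴−T₂⁴)/D₂, with D₁ = 1/ε₁+1/ε_s−1 = 3.236, D₂ = 1/ε_s+1/ε₂−1 = 8.007.
Solve for T_s⁴: T_s⁴ = (D₂·T₁⁴ + D₁·T₂⁴)/(D₁+D₂) = 1.084×10¹² K⁴.

T_s ≈ 1020 K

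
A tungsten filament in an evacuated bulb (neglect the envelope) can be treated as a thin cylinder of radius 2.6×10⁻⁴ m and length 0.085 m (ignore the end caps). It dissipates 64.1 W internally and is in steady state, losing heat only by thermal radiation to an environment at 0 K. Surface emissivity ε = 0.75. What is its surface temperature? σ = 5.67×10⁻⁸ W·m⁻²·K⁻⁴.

Steady state: internal power = radiated power, P = εσA T⁴.
Radiating area A = 2πrL = 1.389×10⁻⁴ m².
T⁴ = P/(εσA) = 64.1/(0.75·5.67×10⁻⁸·1.389×10⁻⁴) = 1.086×10¹³ K⁴.
T = (1.086×10¹³)^(1/4).

T ≈ 1820 K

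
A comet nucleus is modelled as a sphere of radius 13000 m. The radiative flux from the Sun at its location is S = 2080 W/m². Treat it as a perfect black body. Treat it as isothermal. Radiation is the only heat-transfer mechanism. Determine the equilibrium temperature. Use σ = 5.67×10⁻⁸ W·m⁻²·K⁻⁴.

T ≈ 309 K

At equilibrium, absorbed power = emitted power.
Absorbing cross-section = πr² = 5.309×10⁸ m²; emitting surface = 4πr² = 2.124×10⁹ m² (ratio 4).
S·A_cross = εσ·A_surf·T⁴  ⇒  T⁴ = S/(4σ).
T⁴ = 1.00·2080/(4·5.67×10⁻⁸) = 9.171×10⁹ K⁴.
T = (9.171×10⁹)^(1/4).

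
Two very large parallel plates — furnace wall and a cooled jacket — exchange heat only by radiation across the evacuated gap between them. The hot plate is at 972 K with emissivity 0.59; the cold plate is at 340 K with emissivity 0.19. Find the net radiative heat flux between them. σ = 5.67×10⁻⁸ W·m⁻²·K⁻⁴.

For two infinite grey parallel plates, q = σ(T₁⁴ − T₂⁴)/(1/ε₁ + 1/ε₂ − 1).
T₁⁴ − T₂⁴ = 8.926×10¹¹ − 1.336×10¹⁰ = 8.793×10¹¹ K⁴.
1/ε₁ + 1/ε₂ − 1 = 1.695 + 5.263 − 1 = 5.958.
q = 5.67×10⁻⁸ × 8.793×10¹¹ / 5.958.

q ≈ 8370 W/m²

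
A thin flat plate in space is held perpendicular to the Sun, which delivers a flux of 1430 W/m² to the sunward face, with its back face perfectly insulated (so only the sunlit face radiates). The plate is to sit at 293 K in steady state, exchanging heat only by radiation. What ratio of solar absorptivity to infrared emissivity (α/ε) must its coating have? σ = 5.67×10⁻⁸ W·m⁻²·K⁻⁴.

Balance: αS·A = εσ·1A·T⁴ ⇒ α/ε = σT⁴/S.
α/ε = 5.67×10⁻⁸·(293)⁴/1430 = 5.67×10⁻⁸·7.370×10⁹/1430.

α/ε ≈ 0.292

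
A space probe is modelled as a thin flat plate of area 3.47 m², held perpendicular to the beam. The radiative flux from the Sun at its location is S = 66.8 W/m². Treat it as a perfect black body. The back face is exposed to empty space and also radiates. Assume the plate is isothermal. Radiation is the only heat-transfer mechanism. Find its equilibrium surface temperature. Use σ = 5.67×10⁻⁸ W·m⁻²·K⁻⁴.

T ≈ 156 K

At equilibrium, absorbed power = emitted power.
Absorbing cross-section = A = 3.470 m²; emitting surface = 2A = 6.940 m² (ratio 2).
S·A_cross = εσ·A_surf·T⁴  ⇒  T⁴ = S/(2σ).
T⁴ = 1.00·66.8/(2·5.67×10⁻⁸) = 5.891×10⁸ K⁴.
T = (5.891×10⁸)^(1/4).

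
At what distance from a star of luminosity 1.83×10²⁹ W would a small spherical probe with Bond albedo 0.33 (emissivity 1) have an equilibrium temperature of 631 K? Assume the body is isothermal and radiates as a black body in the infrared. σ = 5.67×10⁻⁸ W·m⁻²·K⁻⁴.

d ≈ 5.21×10¹¹ m

For an isothermal black-emitting sphere, (1−a)S·πr² = σ·4πr²·T⁴ ⇒ S = 4σT⁴/(1−a).
S = 4·5.67×10⁻⁸·(631)⁴/0.670 = 53660 W/m².
Flux falls as S = L/(4πd²), so d = √(L/(4πS)) = √(1.83×10²⁹/(4π·53660)).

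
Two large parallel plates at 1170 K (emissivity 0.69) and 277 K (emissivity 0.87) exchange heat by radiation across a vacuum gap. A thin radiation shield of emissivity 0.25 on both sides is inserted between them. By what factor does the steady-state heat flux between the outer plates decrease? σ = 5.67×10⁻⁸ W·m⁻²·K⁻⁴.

factor ≈ 5.38

Without shield: q₀ = σΔ(T⁴)/(1/ε₁+1/ε₂−1) with denominator 1.599.
With shield the two gaps are in series; the resistances add: (1/ε₁+1/ε_s−1)+(1/ε_s+1/ε₂−1) = 4.449+4.149 = 8.599.
Heat-flux ratio q₀/q = 8.599/1.599.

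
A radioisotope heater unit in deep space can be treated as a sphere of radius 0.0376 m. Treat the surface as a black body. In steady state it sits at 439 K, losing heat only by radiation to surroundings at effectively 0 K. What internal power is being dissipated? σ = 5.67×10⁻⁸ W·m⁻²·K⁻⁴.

P ≈ 37.4 W

Steady state: P = εσA T⁴.
A = 4πr² = 0.01777 m²; T⁴ = (439)⁴ = 3.714×10¹⁰ K⁴.
P = 1.0 × 5.67×10⁻⁸ × 0.01777 × 3.714×10¹⁰.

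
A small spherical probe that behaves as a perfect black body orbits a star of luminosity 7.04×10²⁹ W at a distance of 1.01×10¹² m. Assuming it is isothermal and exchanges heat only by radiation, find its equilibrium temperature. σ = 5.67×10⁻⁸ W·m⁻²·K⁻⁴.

First find the stellar flux at distance d: S = L/(4πd²) = 7.04×10²⁹/(4π·(1.01×10¹²)²) = 54920 W/m².
For an isothermal sphere, absorbed (1−a)S·πr² = emitted σ·4πr²·T⁴, so T⁴ = (1−a)S/(4σ).
T⁴ = 1.00·54920/(4·5.67×10⁻⁸) = 2.421×10¹¹ K⁴.

T ≈ 701 K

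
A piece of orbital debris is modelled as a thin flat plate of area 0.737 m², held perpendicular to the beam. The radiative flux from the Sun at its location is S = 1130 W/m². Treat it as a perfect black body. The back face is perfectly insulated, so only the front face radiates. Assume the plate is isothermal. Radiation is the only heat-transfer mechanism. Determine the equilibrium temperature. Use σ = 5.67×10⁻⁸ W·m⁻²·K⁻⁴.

T ≈ 376 K

At equilibrium, absorbed power = emitted power.
Absorbing cross-section = A = 0.7370 m²; emitting surface = A = 0.7370 m² (ratio 1).
S·A_cross = εσ·A_surf·T⁴  ⇒  T⁴ = S/(1σ).
T⁴ = 1.00·1130/(1·5.67×10⁻⁸) = 1.993×10¹⁰ K⁴.
T = (1.993×10¹⁰)^(1/4).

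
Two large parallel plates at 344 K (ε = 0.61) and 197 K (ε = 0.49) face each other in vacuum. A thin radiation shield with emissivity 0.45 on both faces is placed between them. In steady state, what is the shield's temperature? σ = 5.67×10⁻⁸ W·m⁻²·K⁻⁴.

In steady state the net flux on the hot side equals that on the cold side.
σ(T₁⁴−T_s⁴)/D₁ = σ(T_s⁴−T₂⁴)/D₂, with D₁ = 1/ε₁+1/ε_s−1 = 2.862, D₂ = 1/ε_s+1/ε₂−1 = 3.263.
Solve for T_s⁴: T_s⁴ = (D₂·T₁⁴ + D₁·T₂⁴)/(D₁+D₂) = 8.164×10⁹ K⁴.

T_s ≈ 301 K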